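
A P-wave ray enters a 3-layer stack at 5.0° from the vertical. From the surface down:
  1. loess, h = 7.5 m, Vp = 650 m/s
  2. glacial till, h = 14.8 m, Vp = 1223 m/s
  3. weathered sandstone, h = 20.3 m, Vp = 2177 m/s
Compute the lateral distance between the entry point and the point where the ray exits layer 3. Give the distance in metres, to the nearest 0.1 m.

9.3 m

p = sin θ₁/V₁ = sin 5.0°/650 = 1.3409e-04 s/m is conserved through the stack.
Layer 1: θ = 5.00°; offset = 7.5·tan 5.00° = 0.656 m.
Layer 2: sin θ = p·1223 = 0.1640 → θ = 9.44°; offset = 14.8·tan 9.44° = 2.460 m.
Layer 3: sin θ = p·2177 = 0.2919 → θ = 16.97°; offset = 20.3·tan 16.97° = 6.195 m.
Summing the layer offsets gives 9.312 m.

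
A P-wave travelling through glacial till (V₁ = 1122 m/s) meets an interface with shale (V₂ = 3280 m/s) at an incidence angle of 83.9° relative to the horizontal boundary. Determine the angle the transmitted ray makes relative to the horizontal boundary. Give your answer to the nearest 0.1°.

Angle from the normal: 90° − 83.9° = 6.1°.
Snell's law: sin θ₂ = (V₂/V₁)·sin θ₁ = (3280/1122)·sin 6.1° = 0.3106.
θ₂ = arcsin 0.3106 = 18.10° from the normal.
From the interface: 90° − 18.10° = 71.90°.

71.9°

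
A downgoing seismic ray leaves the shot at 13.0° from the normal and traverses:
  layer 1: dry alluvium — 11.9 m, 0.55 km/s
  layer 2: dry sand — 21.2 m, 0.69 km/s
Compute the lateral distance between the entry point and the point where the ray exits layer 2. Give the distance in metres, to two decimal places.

8.98 m

Ray parameter p = sin 13.0° / 0.55 km/s = 4.0900e-01 s/km.
Layer 1: θ = 13.00°; offset = 11.9·tan 13.00° = 2.7473 m.
Layer 2: sin θ = p·0.69 = 0.2822 → θ = 16.39°; offset = 21.2·tan 16.39° = 6.2364 m.
Summing the layer offsets gives 8.9837 m.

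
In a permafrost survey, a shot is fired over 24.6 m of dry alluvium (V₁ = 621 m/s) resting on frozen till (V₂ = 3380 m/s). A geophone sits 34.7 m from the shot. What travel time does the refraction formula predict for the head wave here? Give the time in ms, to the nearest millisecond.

88 ms

t = x/V₂ + 2h·√(V₂²−V₁²)/(V₁V₂).
√(V₂²−V₁²) = √(3380²−621²) = 3322.5 m/s; delay term = 2·24.6·3322.5/(621·3380) = 0.07788 s.
t = 34.7/3380 + 0.07788 = 0.08814 s.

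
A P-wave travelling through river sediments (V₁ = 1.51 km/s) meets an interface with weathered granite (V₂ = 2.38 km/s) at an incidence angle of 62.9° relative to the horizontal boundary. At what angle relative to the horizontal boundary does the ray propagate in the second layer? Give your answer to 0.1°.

Angle from the normal: 90° − 62.9° = 27.1°.
sin θ₁/V₁ = sin θ₂/V₂ ⇒ sin θ₂ = 2.38·sin 27.1°/1.51 = 2.38·0.4555/1.51 = 0.7180.
θ₂ = arcsin 0.7180 = 45.89° from the normal.
From the interface: 90° − 45.89° = 44.11°.

44.1°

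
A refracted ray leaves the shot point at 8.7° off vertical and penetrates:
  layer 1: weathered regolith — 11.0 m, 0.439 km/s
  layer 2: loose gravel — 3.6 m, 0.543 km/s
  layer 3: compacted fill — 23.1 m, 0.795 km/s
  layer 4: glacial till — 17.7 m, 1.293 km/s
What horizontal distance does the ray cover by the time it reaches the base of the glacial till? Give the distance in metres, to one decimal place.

p = sin θ₁/V₁ = sin 8.7°/0.439 = 3.4456e-01 s/km is conserved through the stack.
Layer 1: θ = 8.70°; offset = 11.0·tan 8.70° = 1.683 m.
Layer 2: sin θ = p·0.543 = 0.1871 → θ = 10.78°; offset = 3.6·tan 10.78° = 0.686 m.
Layer 3: sin θ = p·0.795 = 0.2739 → θ = 15.90°; offset = 23.1·tan 15.90° = 6.579 m.
Layer 4: sin θ = p·1.293 = 0.4455 → θ = 26.46°; offset = 17.7·tan 26.46° = 8.808 m.
Summing the layer offsets gives 17.756 m.

17.8 m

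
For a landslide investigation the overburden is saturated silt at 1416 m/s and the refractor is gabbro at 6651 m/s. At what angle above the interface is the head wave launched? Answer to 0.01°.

77.71°

At critical incidence the refracted ray runs along the interface (θ₂ = 90°), so sin θ_c = V₁/V₂.
θ_c = arcsin(1416/6651) = arcsin 0.2129 = 12.29°.
Measured from the interface: 90° − 12.29° = 77.71°.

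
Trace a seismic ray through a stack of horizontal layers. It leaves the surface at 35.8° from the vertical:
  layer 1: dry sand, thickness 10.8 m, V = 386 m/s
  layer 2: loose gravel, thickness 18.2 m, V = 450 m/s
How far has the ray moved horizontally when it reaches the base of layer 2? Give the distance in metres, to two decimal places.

24.76 m

p = sin θ₁/V₁ = sin 35.8°/386 = 1.5154e-03 s/m is conserved through the stack.
Layer 1: θ = 35.80°; offset = 10.8·tan 35.80° = 7.7892 m.
Layer 2: sin θ = p·450 = 0.6819 → θ = 43.00°; offset = 18.2·tan 43.00° = 16.9693 m.
Summing the layer offsets gives 24.7585 m.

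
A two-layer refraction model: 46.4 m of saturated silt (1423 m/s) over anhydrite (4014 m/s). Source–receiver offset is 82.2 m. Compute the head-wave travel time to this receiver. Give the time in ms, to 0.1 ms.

81.5 ms

θ_c = arcsin(V₁/V₂) = arcsin(1423/4014) = 20.76°, cos θ_c = 0.9351.
Intercept time tᵢ = 2h cos θ_c / V₁ = 2·46.4·0.9351/1423 = 0.06098 s.
t = x/V₂ + tᵢ = 82.2/4014 + 0.06098 = 0.08146 s.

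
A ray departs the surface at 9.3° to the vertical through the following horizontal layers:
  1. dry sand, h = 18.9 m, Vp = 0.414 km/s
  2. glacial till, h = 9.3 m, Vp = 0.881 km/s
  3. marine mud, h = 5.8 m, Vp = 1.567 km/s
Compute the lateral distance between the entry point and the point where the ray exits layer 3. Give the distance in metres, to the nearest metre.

11 m

p = sin θ₁/V₁ = sin 9.3°/0.414 = 3.9035e-01 s/km is conserved through the stack.
Layer 1: θ = 9.30°; offset = 18.9·tan 9.30° = 3.095 m.
Layer 2: sin θ = p·0.881 = 0.3439 → θ = 20.11°; offset = 9.3·tan 20.11° = 3.406 m.
Layer 3: sin θ = p·1.567 = 0.6117 → θ = 37.71°; offset = 5.8·tan 37.71° = 4.484 m.
Summing the layer offsets gives 10.985 m.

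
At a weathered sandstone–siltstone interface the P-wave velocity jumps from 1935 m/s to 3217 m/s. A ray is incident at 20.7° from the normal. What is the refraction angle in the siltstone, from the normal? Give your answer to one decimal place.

sin θ₁/V₁ = sin θ₂/V₂ ⇒ sin θ₂ = 3217·sin 20.7°/1935 = 3217·0.3535/1935 = 0.5877.
θ₂ = sin⁻¹(0.5877) = 35.99° (from vertical).

36.0°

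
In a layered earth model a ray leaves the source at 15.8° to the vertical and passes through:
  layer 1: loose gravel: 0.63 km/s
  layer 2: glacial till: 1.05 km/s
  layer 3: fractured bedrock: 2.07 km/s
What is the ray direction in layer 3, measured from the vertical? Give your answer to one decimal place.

63.5°

Snell's law across each interface conserves sin θ / V, so sin θ_3 = V_3·sin θ₁/V₁.
sin θ_3 = 2.07 × sin 15.8° / 0.63 = 0.8946.
θ_3 = 63.46° from the vertical.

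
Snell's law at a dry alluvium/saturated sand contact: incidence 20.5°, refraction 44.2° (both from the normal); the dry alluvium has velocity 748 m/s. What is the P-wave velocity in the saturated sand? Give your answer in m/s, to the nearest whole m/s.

Snell's law: sin 20.5°/V₁ = sin 44.2°/V₂.
V₂ = V₁·sin 44.2°/sin 20.5° = 748 × 1.9907 = 1489.06 m/s.

1489 m/s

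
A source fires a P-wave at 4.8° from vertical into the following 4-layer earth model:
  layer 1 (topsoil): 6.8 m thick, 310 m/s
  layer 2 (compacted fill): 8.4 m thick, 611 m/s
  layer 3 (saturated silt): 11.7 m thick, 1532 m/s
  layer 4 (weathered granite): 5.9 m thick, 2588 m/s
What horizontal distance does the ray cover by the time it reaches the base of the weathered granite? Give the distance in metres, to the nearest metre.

p = sin θ₁/V₁ = sin 4.8°/310 = 2.6993e-04 s/m is conserved through the stack.
Layer 1: θ = 4.80°; offset = 6.8·tan 4.80° = 0.571 m.
Layer 2: sin θ = p·611 = 0.1649 → θ = 9.49°; offset = 8.4·tan 9.49° = 1.405 m.
Layer 3: sin θ = p·1532 = 0.4135 → θ = 24.43°; offset = 11.7·tan 24.43° = 5.314 m.
Layer 4: sin θ = p·2588 = 0.6986 → θ = 44.31°; offset = 5.9·tan 44.31° = 5.760 m.
Summing the layer offsets gives 13.050 m.

13 m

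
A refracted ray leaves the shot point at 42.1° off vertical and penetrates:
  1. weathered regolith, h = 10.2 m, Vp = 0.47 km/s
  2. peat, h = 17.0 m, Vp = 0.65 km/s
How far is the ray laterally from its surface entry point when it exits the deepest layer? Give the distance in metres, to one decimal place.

p = sin θ₁/V₁ = sin 42.1°/0.47 = 1.4264e+00 s/km is conserved through the stack.
Layer 1: θ = 42.10°; offset = 10.2·tan 42.10° = 9.216 m.
Layer 2: sin θ = p·0.65 = 0.9272 → θ = 68.00°; offset = 17.0·tan 68.00° = 42.077 m.
Summing the layer offsets gives 51.293 m.

51.3 m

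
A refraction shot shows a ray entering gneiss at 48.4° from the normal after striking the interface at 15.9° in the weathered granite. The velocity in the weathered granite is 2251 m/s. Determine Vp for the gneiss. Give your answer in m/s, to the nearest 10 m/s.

6140 m/s

Snell's law: sin 15.9°/V₁ = sin 48.4°/V₂.
V₂ = V₁·sin 48.4°/sin 15.9° = 2251 × 2.7296 = 6144.32 m/s.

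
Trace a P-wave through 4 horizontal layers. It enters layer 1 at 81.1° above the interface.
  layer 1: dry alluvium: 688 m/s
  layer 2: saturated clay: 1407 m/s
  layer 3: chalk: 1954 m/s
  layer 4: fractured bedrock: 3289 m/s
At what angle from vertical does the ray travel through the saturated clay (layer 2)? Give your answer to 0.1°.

18.4°

From the normal: θ₁ = 90° − 81.1° = 8.9°.
Snell's law across each interface conserves sin θ / V, so sin θ_2 = V_2·sin θ₁/V₁.
sin θ_2 = 1407 × sin 8.9° / 688 = 0.3164.
θ_2 = arcsin 0.3164 = 18.44°.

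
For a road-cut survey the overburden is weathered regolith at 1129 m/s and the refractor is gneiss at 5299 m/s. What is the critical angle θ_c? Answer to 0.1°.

At critical incidence the refracted ray runs along the interface (θ₂ = 90°), so sin θ_c = V₁/V₂.
θ_c = arcsin(1129/5299) = arcsin 0.2131 = 12.30°.

12.3°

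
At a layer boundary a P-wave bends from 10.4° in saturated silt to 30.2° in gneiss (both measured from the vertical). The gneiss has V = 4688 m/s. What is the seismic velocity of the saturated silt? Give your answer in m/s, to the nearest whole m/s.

1682 m/s

Snell's law: sin 10.4°/V₁ = sin 30.2°/V₂.
V₁ = V₂·sin 10.4°/sin 30.2° = 4688 × 0.3589 = 1682.39 m/s.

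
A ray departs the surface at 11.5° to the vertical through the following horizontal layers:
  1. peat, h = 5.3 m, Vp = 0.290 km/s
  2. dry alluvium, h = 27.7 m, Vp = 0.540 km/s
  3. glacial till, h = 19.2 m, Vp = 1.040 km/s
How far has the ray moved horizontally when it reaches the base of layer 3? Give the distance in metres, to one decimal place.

Ray parameter p = sin 11.5° / 0.290 km/s = 6.8748e-01 s/km.
Layer 1: θ = 11.50°; offset = 5.3·tan 11.50° = 1.078 m.
Layer 2: sin θ = p·0.540 = 0.3712 → θ = 21.79°; offset = 27.7·tan 21.79° = 11.075 m.
Layer 3: sin θ = p·1.040 = 0.7150 → θ = 45.64°; offset = 19.2·tan 45.64° = 19.635 m.
Total horizontal offset = 31.788 m.

31.8 m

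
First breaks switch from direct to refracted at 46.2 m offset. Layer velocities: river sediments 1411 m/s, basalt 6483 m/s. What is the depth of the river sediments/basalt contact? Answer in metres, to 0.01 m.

h = (x_cross/2)·√((V₂−V₁)/(V₂+V₁)).
(V₂−V₁)/(V₂+V₁) = (6483−1411)/(6483+1411) = 0.6425; √ = 0.8016.
h = (46.2/2)·0.8016 = 18.52 m.

18.52 m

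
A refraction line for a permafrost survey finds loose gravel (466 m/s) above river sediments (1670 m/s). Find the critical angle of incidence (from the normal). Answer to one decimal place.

At critical incidence the refracted ray runs along the interface (θ₂ = 90°), so sin θ_c = V₁/V₂.
θ_c = arcsin(466/1670) = arcsin 0.2790 = 16.20°.

16.2°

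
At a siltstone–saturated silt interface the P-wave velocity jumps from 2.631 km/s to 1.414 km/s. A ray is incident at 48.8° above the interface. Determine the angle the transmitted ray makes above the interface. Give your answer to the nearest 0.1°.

69.3°

Convert to the normal: θ₁ = 90° − 48.8° = 41.2°.
Snell's law: sin θ₂ = (V₂/V₁)·sin θ₁ = (1.414/2.631)·sin 41.2° = 0.3540.
θ₂ = sin⁻¹(0.3540) = 20.73° (from vertical).
From the interface: 90° − 20.73° = 69.27°.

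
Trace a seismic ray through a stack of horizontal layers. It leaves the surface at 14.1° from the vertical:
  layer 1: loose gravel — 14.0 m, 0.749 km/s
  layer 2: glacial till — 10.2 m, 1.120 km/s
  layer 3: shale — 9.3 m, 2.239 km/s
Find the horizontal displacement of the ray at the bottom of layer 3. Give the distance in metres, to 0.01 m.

17.39 m

p = sin θ₁/V₁ = sin 14.1°/0.749 = 3.2525e-01 s/km is conserved through the stack.
Layer 1: θ = 14.10°; offset = 14.0·tan 14.10° = 3.5166 m.
Layer 2: sin θ = p·1.120 = 0.3643 → θ = 21.36°; offset = 10.2·tan 21.36° = 3.9898 m.
Layer 3: sin θ = p·2.239 = 0.7282 → θ = 46.74°; offset = 9.3·tan 46.74° = 9.8825 m.
Σ offsets = 17.3889 m.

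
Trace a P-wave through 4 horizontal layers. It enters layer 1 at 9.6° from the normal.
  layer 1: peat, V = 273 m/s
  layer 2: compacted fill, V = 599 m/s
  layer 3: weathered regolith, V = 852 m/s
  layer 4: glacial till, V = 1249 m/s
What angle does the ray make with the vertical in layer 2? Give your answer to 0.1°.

Snell's law across each interface conserves sin θ / V, so sin θ_2 = V_2·sin θ₁/V₁.
sin θ_2 = 599 × sin 9.6° / 273 = 0.3659.
θ_2 = arcsin 0.3659 = 21.46°.

21.5°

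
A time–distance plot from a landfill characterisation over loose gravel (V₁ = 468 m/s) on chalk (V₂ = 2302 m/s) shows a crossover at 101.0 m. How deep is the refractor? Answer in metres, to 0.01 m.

h = (x_cross/2)·√((V₂−V₁)/(V₂+V₁)).
(V₂−V₁)/(V₂+V₁) = (2302−468)/(2302+468) = 0.6621; √ = 0.8137.
h = (101.0/2)·0.8137 = 41.09 m.

41.09 m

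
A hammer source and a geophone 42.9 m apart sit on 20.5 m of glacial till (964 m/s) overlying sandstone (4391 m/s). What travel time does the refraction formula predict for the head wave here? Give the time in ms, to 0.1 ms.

51.3 ms

t = x/V₂ + 2h·√(V₂²−V₁²)/(V₁V₂).
√(V₂²−V₁²) = √(4391²−964²) = 4283.9 m/s; delay term = 2·20.5·4283.9/(964·4391) = 0.04149 s.
t = 42.9/4391 + 0.04149 = 0.05126 s.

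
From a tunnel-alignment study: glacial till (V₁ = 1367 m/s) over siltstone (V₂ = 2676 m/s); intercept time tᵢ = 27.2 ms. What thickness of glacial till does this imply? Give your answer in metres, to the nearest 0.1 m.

h = tᵢ·V₁·V₂ / (2·√(V₂²−V₁²)).
√(V₂²−V₁²) = √(2676² − 1367²) = 2300.5 m/s.
h = 0.0272 s × 1367 × 2676 / (2 × 2300.5) = 21.63 m.

21.6 m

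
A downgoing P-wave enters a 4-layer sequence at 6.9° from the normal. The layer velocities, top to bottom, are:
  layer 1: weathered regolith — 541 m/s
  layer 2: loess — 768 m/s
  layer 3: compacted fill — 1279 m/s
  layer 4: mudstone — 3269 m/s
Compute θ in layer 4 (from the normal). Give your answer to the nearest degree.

Ray parameter p = sin 6.9° / 541 = 2.2206e-04 s/m.
sin θ_4 = p·V_4 = 2.2206e-04 × 3269 = 0.7259.
θ_4 = arcsin 0.7259 = 46.55°.

47°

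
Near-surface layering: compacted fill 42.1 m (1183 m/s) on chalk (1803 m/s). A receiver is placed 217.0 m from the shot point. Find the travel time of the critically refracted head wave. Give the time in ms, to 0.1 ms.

174.1 ms

t = x/V₂ + 2h·√(V₂²−V₁²)/(V₁V₂).
√(V₂²−V₁²) = √(1803²−1183²) = 1360.6 m/s; delay term = 2·42.1·1360.6/(1183·1803) = 0.05371 s.
t = 217.0/1803 + 0.05371 = 0.17407 s.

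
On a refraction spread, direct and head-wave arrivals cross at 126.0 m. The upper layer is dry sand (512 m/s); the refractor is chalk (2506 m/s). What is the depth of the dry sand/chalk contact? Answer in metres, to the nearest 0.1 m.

51.2 m

h = (x_cross/2)·√((V₂−V₁)/(V₂+V₁)).
(V₂−V₁)/(V₂+V₁) = (2506−512)/(2506+512) = 0.6607; √ = 0.8128.
h = (126.0/2)·0.8128 = 51.21 m.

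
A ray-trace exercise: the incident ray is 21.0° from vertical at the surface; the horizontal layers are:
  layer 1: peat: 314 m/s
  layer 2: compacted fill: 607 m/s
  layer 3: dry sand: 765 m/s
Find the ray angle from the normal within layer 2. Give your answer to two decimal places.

Snell's law across each interface conserves sin θ / V, so sin θ_2 = V_2·sin θ₁/V₁.
sin θ_2 = 607 × sin 21.0° / 314 = 0.6928.
θ_2 = 43.85° from the vertical.

43.85°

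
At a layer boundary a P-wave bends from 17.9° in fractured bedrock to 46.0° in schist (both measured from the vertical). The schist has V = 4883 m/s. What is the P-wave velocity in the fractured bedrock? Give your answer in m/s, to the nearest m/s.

Snell's law: sin 17.9°/V₁ = sin 46.0°/V₂.
V₁ = V₂·sin 17.9°/sin 46.0° = 4883 × 0.4273 = 2086.39 m/s.

2086 m/s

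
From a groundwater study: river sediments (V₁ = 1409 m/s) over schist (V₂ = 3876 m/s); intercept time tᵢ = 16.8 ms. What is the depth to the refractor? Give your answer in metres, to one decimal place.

12.7 m

θ_c = arcsin(1409/3876) = 21.32°; cos θ_c = 0.9316.
tᵢ = 2h cos θ_c/V₁ ⇒ h = tᵢ·V₁/(2 cos θ_c) = 0.0168·1409/(2·0.9316) = 12.70 m.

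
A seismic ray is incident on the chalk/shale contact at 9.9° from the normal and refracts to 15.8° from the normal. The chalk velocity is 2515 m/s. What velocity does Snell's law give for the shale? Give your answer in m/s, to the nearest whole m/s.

3983 m/s

Snell's law: sin 9.9°/V₁ = sin 15.8°/V₂.
V₂ = V₁·sin 15.8°/sin 9.9° = 2515 × 1.5837 = 3982.95 m/s.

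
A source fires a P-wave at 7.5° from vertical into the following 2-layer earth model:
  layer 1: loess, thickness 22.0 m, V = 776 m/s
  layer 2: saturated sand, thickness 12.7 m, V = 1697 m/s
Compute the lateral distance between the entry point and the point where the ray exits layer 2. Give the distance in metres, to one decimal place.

6.7 m

Ray parameter p = sin 7.5° / 776 m/s = 1.6820e-04 s/m.
Layer 1: θ = 7.50°; offset = 22.0·tan 7.50° = 2.896 m.
Layer 2: sin θ = p·1697 = 0.2854 → θ = 16.59°; offset = 12.7·tan 16.59° = 3.782 m.
Σ offsets = 6.679 m.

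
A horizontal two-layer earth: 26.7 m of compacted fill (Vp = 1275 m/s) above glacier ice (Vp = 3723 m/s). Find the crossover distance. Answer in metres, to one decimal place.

76.3 m

θ_c = arcsin(1275/3723) = 20.03°, so cos θ_c = 0.9395 and tᵢ = 2h cos θ_c/V₁ = 0.0393 s.
At crossover x/V₁ = x/V₂ + tᵢ ⇒ x = tᵢ/(1/V₁ − 1/V₂) = 0.03935/(7.8431e-04 − 2.6860e-04) = 76.30 m.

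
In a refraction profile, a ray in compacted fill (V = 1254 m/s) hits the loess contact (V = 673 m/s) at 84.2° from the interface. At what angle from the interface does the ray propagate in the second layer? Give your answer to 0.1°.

86.9°

Convert to the normal: θ₁ = 90° − 84.2° = 5.8°.
Snell's law: sin θ₂ = (V₂/V₁)·sin θ₁ = (673/1254)·sin 5.8° = 0.0542.
θ₂ = arcsin 0.0542 = 3.11° from the normal.
From the interface: 90° − 3.11° = 86.89°.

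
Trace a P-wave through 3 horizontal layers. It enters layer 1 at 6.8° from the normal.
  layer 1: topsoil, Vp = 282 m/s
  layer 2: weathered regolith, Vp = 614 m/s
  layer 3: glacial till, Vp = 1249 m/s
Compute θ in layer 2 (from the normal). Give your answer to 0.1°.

Ray parameter p = sin 6.8° / 282 = 4.1987e-04 s/m.
sin θ_2 = p·V_2 = 4.1987e-04 × 614 = 0.2578.
θ_2 = 14.94° from the vertical.

14.9°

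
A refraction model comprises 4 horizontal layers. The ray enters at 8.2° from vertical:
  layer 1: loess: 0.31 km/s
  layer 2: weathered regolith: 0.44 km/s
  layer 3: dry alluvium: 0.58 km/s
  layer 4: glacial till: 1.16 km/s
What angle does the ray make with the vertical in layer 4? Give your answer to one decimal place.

Ray parameter p = sin 8.2° / 0.31 = 4.6009e-01 s/km.
sin θ_4 = p·V_4 = 4.6009e-01 × 1.16 = 0.5337.
θ_4 = 32.26° from the vertical.

32.3°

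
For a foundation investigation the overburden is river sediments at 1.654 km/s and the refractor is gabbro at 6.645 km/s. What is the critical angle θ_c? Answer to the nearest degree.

14°

At critical incidence the refracted ray runs along the interface (θ₂ = 90°), so sin θ_c = V₁/V₂.
θ_c = arcsin(1.654/6.645) = arcsin 0.2489 = 14.41°.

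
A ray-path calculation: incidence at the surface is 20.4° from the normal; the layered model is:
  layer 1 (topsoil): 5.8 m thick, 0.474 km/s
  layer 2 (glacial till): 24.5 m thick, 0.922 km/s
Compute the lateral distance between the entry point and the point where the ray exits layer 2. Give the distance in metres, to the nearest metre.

p = sin θ₁/V₁ = sin 20.4°/0.474 = 7.3538e-01 s/km is conserved through the stack.
Layer 1: θ = 20.40°; offset = 5.8·tan 20.40° = 2.157 m.
Layer 2: sin θ = p·0.922 = 0.6780 → θ = 42.69°; offset = 24.5·tan 42.69° = 22.600 m.
Total horizontal offset = 24.757 m.

25 m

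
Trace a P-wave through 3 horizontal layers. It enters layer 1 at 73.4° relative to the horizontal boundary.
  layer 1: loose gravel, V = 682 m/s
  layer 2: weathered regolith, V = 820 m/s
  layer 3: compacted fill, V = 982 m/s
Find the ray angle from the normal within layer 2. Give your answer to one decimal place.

From the normal: θ₁ = 90° − 73.4° = 16.6°.
Ray parameter p = sin 16.6° / 682 = 4.1890e-04 s/m.
sin θ_2 = p·V_2 = 4.1890e-04 × 820 = 0.3435.
θ_2 = arcsin 0.3435 = 20.09°.

20.1°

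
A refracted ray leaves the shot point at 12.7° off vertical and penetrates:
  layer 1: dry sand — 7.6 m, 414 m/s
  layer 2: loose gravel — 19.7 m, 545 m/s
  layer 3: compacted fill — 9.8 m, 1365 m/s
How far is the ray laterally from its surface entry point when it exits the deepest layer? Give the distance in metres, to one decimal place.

Ray parameter p = sin 12.7° / 414 m/s = 5.3103e-04 s/m.
Layer 1: θ = 12.70°; offset = 7.6·tan 12.70° = 1.713 m.
Layer 2: sin θ = p·545 = 0.2894 → θ = 16.82°; offset = 19.7·tan 16.82° = 5.956 m.
Layer 3: sin θ = p·1365 = 0.7249 → θ = 46.46°; offset = 9.8·tan 46.46° = 10.311 m.
Total horizontal offset = 17.980 m.

18.0 m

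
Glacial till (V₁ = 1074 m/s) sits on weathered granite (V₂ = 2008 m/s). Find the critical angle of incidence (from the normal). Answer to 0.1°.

32.3°

At critical incidence the refracted ray runs along the interface (θ₂ = 90°), so sin θ_c = V₁/V₂.
θ_c = arcsin(1074/2008) = arcsin 0.5349 = 32.33°.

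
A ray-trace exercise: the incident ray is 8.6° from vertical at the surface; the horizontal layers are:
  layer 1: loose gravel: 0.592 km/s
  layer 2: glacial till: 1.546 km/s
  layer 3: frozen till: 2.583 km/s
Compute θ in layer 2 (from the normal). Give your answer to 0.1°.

23.0°

Snell's law across each interface conserves sin θ / V, so sin θ_2 = V_2·sin θ₁/V₁.
sin θ_2 = 1.546 × sin 8.6° / 0.592 = 0.3905.
θ_2 = arcsin 0.3905 = 22.99°.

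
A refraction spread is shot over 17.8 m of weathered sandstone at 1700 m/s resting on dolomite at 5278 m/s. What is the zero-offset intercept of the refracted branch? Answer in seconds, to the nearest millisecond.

0.020 s

tᵢ = 2h·√(V₂²−V₁²)/(V₁V₂).
√(V₂²−V₁²) = √(5278²−1700²) = 4996.7 m/s.
tᵢ = 2·17.8·4996.7/(1700·5278) = 0.01983 s.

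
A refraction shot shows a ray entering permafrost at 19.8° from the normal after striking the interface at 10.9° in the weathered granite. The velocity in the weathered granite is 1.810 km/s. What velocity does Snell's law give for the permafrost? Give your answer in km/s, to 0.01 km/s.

Snell's law: sin 10.9°/V₁ = sin 19.8°/V₂.
V₂ = V₁·sin 19.8°/sin 10.9° = 1.810 × 1.7914 = 3.24 km/s.

3.24 km/s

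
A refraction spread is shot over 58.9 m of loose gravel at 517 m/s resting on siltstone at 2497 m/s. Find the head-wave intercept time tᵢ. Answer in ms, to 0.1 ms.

222.9 ms

θ_c = arcsin(V₁/V₂) = arcsin(517/2497) = 11.95°; cos θ_c = 0.9783.
tᵢ = 2h·cos θ_c / V₁ = 2·58.9·0.9783 / 517 = 0.22292 s.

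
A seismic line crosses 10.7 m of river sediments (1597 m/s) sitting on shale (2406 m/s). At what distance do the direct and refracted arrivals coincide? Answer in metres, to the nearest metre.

48 m

x_cross = 2h·√((V₂+V₁)/(V₂−V₁)).
(V₂+V₁)/(V₂−V₁) = (2406+1597)/(2406−1597) = 4.9481; √ = 2.2244.
x_cross = 2·10.7·2.2244 = 47.60 m.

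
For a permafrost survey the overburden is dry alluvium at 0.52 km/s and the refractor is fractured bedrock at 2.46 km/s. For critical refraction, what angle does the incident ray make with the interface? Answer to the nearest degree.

78°

Critical incidence: sin θ_c = V₁/V₂ = 0.52/2.46 = 0.2114.
θ_c = arcsin 0.2114 = 12.20°.
Measured from the interface: 90° − 12.20° = 77.80°.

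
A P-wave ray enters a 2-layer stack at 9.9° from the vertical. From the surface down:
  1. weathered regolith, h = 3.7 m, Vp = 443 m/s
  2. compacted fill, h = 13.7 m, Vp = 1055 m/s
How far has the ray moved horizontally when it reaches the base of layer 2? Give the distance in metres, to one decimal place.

Apply Snell's law at each interface; in layer i the horizontal offset is hᵢ·tan θᵢ.
Layer 1: θ = 9.90°; offset = 3.7·tan 9.90° = 0.646 m.
Layer 2: sin θ = 1055·sin 9.9°/443 = 0.4094, θ = 24.17°; offset = 13.7·tan 24.17° = 6.148 m.
Total horizontal offset = 6.794 m.

6.8 m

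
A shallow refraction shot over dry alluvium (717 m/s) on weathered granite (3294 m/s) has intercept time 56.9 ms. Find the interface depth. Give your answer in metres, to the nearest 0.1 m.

20.9 m

θ_c = arcsin(717/3294) = 12.57°; cos θ_c = 0.9760.
tᵢ = 2h cos θ_c/V₁ ⇒ h = tᵢ·V₁/(2 cos θ_c) = 0.0569·717/(2·0.9760) = 20.90 m.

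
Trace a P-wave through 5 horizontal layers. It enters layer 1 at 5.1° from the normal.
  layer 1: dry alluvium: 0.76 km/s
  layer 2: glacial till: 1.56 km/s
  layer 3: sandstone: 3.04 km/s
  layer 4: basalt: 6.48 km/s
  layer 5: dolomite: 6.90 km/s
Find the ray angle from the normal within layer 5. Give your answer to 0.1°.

Ray parameter p = sin 5.1° / 0.76 = 1.1697e-01 s/km.
sin θ_5 = p·V_5 = 1.1697e-01 × 6.90 = 0.8071.
θ_5 = arcsin 0.8071 = 53.81°.

53.8°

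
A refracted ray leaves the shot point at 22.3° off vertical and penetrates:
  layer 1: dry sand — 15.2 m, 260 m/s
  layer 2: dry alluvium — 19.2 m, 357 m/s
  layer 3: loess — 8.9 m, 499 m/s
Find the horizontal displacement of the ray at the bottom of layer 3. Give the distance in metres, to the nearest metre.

27 m

Apply Snell's law at each interface; in layer i the horizontal offset is hᵢ·tan θᵢ.
Layer 1: θ = 22.30°; offset = 15.2·tan 22.30° = 6.234 m.
Layer 2: sin θ = 357·sin 22.3°/260 = 0.5210, θ = 31.40°; offset = 19.2·tan 31.40° = 11.720 m.
Layer 3: sin θ = 499·sin 22.3°/260 = 0.7283, θ = 46.74°; offset = 8.9·tan 46.74° = 9.458 m.
Summing the layer offsets gives 27.412 m.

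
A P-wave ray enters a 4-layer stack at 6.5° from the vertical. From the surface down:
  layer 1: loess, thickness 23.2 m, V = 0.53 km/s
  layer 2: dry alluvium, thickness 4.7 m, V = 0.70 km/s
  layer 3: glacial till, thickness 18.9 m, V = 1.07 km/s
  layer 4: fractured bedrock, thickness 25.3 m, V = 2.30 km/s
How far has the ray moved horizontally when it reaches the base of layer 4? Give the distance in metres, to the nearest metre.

p = sin θ₁/V₁ = sin 6.5°/0.53 = 2.1359e-01 s/km is conserved through the stack.
Layer 1: θ = 6.50°; offset = 23.2·tan 6.50° = 2.643 m.
Layer 2: sin θ = p·0.70 = 0.1495 → θ = 8.60°; offset = 4.7·tan 8.60° = 0.711 m.
Layer 3: sin θ = p·1.07 = 0.2285 → θ = 13.21°; offset = 18.9·tan 13.21° = 4.437 m.
Layer 4: sin θ = p·2.30 = 0.4913 → θ = 29.42°; offset = 25.3·tan 29.42° = 14.269 m.
Σ offsets = 22.060 m.

22 m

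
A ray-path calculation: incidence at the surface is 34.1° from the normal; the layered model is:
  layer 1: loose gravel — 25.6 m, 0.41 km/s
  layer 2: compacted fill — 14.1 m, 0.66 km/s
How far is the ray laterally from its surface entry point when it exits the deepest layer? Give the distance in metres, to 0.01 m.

Apply Snell's law at each interface; in layer i the horizontal offset is hᵢ·tan θᵢ.
Layer 1: θ = 34.10°; offset = 25.6·tan 34.10° = 17.3325 m.
Layer 2: sin θ = 0.66·sin 34.1°/0.41 = 0.9025, θ = 64.49°; offset = 14.1·tan 64.49° = 29.5448 m.
Total horizontal offset = 46.8773 m.

46.88 m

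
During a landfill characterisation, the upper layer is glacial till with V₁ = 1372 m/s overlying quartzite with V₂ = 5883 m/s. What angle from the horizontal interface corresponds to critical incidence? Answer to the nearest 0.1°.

76.5°

Critical incidence: sin θ_c = V₁/V₂ = 1372/5883 = 0.2332.
θ_c = arcsin 0.2332 = 13.49°.
Measured from the interface: 90° − 13.49° = 76.51°.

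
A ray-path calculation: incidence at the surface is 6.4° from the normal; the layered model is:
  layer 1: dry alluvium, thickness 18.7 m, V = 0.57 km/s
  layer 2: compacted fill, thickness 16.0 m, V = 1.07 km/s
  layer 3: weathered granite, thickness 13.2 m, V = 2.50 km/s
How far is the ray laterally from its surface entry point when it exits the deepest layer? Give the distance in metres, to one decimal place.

Ray parameter p = sin 6.4° / 0.57 km/s = 1.9556e-01 s/km.
Layer 1: θ = 6.40°; offset = 18.7·tan 6.40° = 2.098 m.
Layer 2: sin θ = p·1.07 = 0.2092 → θ = 12.08°; offset = 16.0·tan 12.08° = 3.424 m.
Layer 3: sin θ = p·2.50 = 0.4889 → θ = 29.27°; offset = 13.2·tan 29.27° = 7.398 m.
Σ offsets = 12.919 m.

12.9 m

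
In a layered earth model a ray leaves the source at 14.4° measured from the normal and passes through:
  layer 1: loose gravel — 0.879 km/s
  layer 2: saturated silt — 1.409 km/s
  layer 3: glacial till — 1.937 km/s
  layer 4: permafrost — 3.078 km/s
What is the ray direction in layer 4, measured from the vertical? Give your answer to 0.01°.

60.56°

Snell's law across each interface conserves sin θ / V, so sin θ_4 = V_4·sin θ₁/V₁.
sin θ_4 = 3.078 × sin 14.4° / 0.879 = 0.8708.
θ_4 = arcsin 0.8708 = 60.56°.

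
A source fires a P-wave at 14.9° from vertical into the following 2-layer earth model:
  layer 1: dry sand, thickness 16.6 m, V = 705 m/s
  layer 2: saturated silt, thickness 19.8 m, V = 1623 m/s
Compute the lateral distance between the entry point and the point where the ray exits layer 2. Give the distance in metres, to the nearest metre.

p = sin θ₁/V₁ = sin 14.9°/705 = 3.6473e-04 s/m is conserved through the stack.
Layer 1: θ = 14.90°; offset = 16.6·tan 14.90° = 4.417 m.
Layer 2: sin θ = p·1623 = 0.5920 → θ = 36.30°; offset = 19.8·tan 36.30° = 14.542 m.
Σ offsets = 18.959 m.

19 m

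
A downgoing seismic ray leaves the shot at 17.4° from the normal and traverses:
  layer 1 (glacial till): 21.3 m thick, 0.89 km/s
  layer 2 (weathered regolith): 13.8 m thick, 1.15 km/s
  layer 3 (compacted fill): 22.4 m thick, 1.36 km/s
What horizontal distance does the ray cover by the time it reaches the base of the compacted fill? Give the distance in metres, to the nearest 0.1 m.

24.0 m

Apply Snell's law at each interface; in layer i the horizontal offset is hᵢ·tan θᵢ.
Layer 1: θ = 17.40°; offset = 21.3·tan 17.40° = 6.675 m.
Layer 2: sin θ = 1.15·sin 17.4°/0.89 = 0.3864, θ = 22.73°; offset = 13.8·tan 22.73° = 5.781 m.
Layer 3: sin θ = 1.36·sin 17.4°/0.89 = 0.4570, θ = 27.19°; offset = 22.4·tan 27.19° = 11.508 m.
Summing the layer offsets gives 23.964 m.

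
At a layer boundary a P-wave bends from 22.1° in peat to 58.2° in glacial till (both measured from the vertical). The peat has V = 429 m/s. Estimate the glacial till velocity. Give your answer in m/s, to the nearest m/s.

sin 22.1° = 0.3762; sin 58.2° = 0.8499.
V₂ = V₁·(sin θ₂/sin θ₁) = 429·(0.8499/0.3762) = 969.11 m/s.

969 m/s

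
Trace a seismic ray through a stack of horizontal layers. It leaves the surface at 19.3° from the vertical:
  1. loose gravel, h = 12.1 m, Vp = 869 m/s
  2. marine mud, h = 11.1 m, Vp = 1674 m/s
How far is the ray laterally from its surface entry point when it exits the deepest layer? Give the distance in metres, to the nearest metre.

13 m

Apply Snell's law at each interface; in layer i the horizontal offset is hᵢ·tan θᵢ.
Layer 1: θ = 19.30°; offset = 12.1·tan 19.30° = 4.237 m.
Layer 2: sin θ = 1674·sin 19.3°/869 = 0.6367, θ = 39.55°; offset = 11.1·tan 39.55° = 9.165 m.
Σ offsets = 13.402 m.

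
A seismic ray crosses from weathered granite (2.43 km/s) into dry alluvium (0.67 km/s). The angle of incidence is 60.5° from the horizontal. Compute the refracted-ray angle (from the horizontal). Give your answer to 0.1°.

82.2°

Convert to the normal: θ₁ = 90° − 60.5° = 29.5°.
Snell's law: sin θ₂ = (V₂/V₁)·sin θ₁ = (0.67/2.43)·sin 29.5° = 0.1358.
θ₂ = sin⁻¹(0.1358) = 7.80° (from vertical).
From the interface: 90° − 7.80° = 82.20°.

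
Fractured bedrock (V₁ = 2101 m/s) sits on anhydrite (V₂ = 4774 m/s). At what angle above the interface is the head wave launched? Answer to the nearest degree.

64°

At critical incidence the refracted ray runs along the interface (θ₂ = 90°), so sin θ_c = V₁/V₂.
θ_c = arcsin(2101/4774) = arcsin 0.4401 = 26.11°.
Measured from the interface: 90° − 26.11° = 63.89°.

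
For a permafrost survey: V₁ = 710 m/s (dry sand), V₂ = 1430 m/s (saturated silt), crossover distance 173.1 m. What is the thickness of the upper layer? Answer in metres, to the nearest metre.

x_cross = 2h·√((V₂+V₁)/(V₂−V₁)) → h = x_cross / (2·√((V₂+V₁)/(V₂−V₁))).
√((V₂+V₁)/(V₂−V₁)) = √((1430+710)/(1430−710)) = 1.7240.
h = 173.1 / (2·1.7240) = 50.20 m.

50 m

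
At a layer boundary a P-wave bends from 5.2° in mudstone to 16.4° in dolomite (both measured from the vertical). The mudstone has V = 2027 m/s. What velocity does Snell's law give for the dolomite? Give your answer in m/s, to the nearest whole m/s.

6315 m/s

sin 5.2° = 0.0906; sin 16.4° = 0.2823.
V₂ = V₁·(sin θ₂/sin θ₁) = 2027·(0.2823/0.0906) = 6314.57 m/s.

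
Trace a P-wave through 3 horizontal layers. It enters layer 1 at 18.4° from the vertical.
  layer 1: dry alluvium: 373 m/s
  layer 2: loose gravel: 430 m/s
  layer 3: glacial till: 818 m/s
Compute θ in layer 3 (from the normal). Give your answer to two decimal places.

Ray parameter p = sin 18.4° / 373 = 8.4624e-04 s/m.
sin θ_3 = p·V_3 = 8.4624e-04 × 818 = 0.6922.
θ_3 = arcsin 0.6922 = 43.81°.

43.81°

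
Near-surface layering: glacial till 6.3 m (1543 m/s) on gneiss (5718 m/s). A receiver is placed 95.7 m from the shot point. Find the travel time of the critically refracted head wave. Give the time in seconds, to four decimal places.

0.0246 s

θ_c = arcsin(V₁/V₂) = arcsin(1543/5718) = 15.66°, cos θ_c = 0.9629.
Intercept time tᵢ = 2h cos θ_c / V₁ = 2·6.3·0.9629/1543 = 0.00786 s.
t = x/V₂ + tᵢ = 95.7/5718 + 0.00786 = 0.02460 s.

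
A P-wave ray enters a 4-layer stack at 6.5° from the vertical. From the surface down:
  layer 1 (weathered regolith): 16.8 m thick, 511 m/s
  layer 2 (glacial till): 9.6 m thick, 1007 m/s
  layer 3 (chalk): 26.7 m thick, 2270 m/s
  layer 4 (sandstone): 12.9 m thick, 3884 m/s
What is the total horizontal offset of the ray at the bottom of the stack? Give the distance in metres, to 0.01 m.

Ray parameter p = sin 6.5° / 511 m/s = 2.2153e-04 s/m.
Layer 1: θ = 6.50°; offset = 16.8·tan 6.50° = 1.9141 m.
Layer 2: sin θ = p·1007 = 0.2231 → θ = 12.89°; offset = 9.6·tan 12.89° = 2.1970 m.
Layer 3: sin θ = p·2270 = 0.5029 → θ = 30.19°; offset = 26.7·tan 30.19° = 15.5340 m.
Layer 4: sin θ = p·3884 = 0.8604 → θ = 59.37°; offset = 12.9·tan 59.37° = 21.7825 m.
Total horizontal offset = 41.4276 m.

41.43 m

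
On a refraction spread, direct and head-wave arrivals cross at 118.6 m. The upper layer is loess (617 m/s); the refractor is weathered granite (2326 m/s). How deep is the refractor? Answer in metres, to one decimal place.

45.2 m

x_cross = 2h·√((V₂+V₁)/(V₂−V₁)) → h = x_cross / (2·√((V₂+V₁)/(V₂−V₁))).
√((V₂+V₁)/(V₂−V₁)) = √((2326+617)/(2326−617)) = 1.3123.
h = 118.6 / (2·1.3123) = 45.19 m.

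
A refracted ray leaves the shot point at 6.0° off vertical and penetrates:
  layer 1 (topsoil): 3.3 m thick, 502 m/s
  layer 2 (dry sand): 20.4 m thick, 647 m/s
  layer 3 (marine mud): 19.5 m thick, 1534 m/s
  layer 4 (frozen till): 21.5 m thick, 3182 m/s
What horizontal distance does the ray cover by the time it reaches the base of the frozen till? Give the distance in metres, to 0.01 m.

Ray parameter p = sin 6.0° / 502 m/s = 2.0822e-04 s/m.
Layer 1: θ = 6.00°; offset = 3.3·tan 6.00° = 0.3468 m.
Layer 2: sin θ = p·647 = 0.1347 → θ = 7.74°; offset = 20.4·tan 7.74° = 2.7736 m.
Layer 3: sin θ = p·1534 = 0.3194 → θ = 18.63°; offset = 19.5·tan 18.63° = 6.5729 m.
Layer 4: sin θ = p·3182 = 0.6626 → θ = 41.50°; offset = 21.5·tan 41.50° = 19.0190 m.
Total horizontal offset = 28.7123 m.

28.71 m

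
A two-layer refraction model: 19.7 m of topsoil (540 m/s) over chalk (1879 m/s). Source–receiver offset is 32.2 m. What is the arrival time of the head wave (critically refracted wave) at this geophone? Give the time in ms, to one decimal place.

t = x/V₂ + 2h·√(V₂²−V₁²)/(V₁V₂).
√(V₂²−V₁²) = √(1879²−540²) = 1799.7 m/s; delay term = 2·19.7·1799.7/(540·1879) = 0.06988 s.
t = 32.2/1879 + 0.06988 = 0.08702 s.

87.0 ms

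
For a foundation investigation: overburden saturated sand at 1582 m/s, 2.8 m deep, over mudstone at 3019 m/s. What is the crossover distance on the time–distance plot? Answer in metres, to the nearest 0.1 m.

θ_c = arcsin(1582/3019) = 31.60°, so cos θ_c = 0.8517 and tᵢ = 2h cos θ_c/V₁ = 0.0030 s.
At crossover x/V₁ = x/V₂ + tᵢ ⇒ x = tᵢ/(1/V₁ − 1/V₂) = 0.00301/(6.3211e-04 − 3.3124e-04) = 10.02 m.

10.0 m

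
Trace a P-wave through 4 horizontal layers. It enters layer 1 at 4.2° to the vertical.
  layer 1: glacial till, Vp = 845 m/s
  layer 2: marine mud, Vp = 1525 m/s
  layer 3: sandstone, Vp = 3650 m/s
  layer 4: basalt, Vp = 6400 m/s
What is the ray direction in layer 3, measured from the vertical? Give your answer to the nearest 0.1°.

18.4°

Snell's law across each interface conserves sin θ / V, so sin θ_3 = V_3·sin θ₁/V₁.
sin θ_3 = 3650 × sin 4.2° / 845 = 0.3164.
θ_3 = arcsin 0.3164 = 18.44°.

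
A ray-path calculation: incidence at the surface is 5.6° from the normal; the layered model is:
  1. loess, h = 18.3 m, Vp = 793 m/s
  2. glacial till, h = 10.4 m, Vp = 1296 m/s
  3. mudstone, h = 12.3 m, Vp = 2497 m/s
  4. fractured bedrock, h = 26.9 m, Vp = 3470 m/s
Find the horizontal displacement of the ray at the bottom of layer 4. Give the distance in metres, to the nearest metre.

20 m

Apply Snell's law at each interface; in layer i the horizontal offset is hᵢ·tan θᵢ.
Layer 1: θ = 5.60°; offset = 18.3·tan 5.60° = 1.794 m.
Layer 2: sin θ = 1296·sin 5.6°/793 = 0.1595, θ = 9.18°; offset = 10.4·tan 9.18° = 1.680 m.
Layer 3: sin θ = 2497·sin 5.6°/793 = 0.3073, θ = 17.89°; offset = 12.3·tan 17.89° = 3.972 m.
Layer 4: sin θ = 3470·sin 5.6°/793 = 0.4270, θ = 25.28°; offset = 26.9·tan 25.28° = 12.703 m.
Σ offsets = 20.149 m.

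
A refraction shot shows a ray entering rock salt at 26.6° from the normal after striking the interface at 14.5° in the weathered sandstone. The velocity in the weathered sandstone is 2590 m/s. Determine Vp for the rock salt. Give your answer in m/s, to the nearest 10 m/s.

sin 14.5° = 0.2504; sin 26.6° = 0.4478.
V₂ = V₁·(sin θ₂/sin θ₁) = 2590·(0.4478/0.2504) = 4631.74 m/s.

4630 m/s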